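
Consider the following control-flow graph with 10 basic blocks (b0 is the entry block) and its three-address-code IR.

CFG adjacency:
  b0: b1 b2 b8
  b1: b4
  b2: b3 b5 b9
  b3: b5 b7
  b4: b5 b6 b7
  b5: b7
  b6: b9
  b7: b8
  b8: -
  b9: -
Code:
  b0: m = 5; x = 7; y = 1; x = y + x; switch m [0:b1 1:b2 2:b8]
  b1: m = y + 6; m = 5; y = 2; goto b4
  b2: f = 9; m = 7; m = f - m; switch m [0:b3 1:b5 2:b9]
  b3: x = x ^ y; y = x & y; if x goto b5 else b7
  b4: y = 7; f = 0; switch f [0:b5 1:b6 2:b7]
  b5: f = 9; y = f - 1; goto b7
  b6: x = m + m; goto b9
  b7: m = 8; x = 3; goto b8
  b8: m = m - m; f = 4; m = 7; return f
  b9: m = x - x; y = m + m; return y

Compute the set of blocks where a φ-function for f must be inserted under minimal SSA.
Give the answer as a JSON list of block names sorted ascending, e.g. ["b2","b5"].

Answer: ["b5", "b7", "b8", "b9"]

Analysis:
idom tree: b1←b0 b2←b0 b3←b2 b4←b1 b5←b0 b6←b4 b7←b0 b8←b0 b9←b0
Join-block Dom:
  b5: preds {b2,b3,b4}: {b0,b2} ∩ {b0,b2,b3} ∩ {b0,b1,b4} = {b0}; idom=b0
  b7: preds {b3,b4,b5}: {b0,b2,b3} ∩ {b0,b1,b4} ∩ {b0,b5} = {b0}; idom=b0
  b8: preds {b0,b7}: {b0} ∩ {b0,b7} = {b0}; idom=b0
  b9: preds {b2,b6}: {b0,b2} ∩ {b0,b1,b4,b6} = {b0}; idom=b0

DF walk-up:
  b5←b2: walk b2 to b0
  b5←b3: walk b3→b2 to b0
  b5←b4: walk b4→b1 to b0
  b7←b3: walk b3→b2 to b0
  b7←b4: walk b4→b1 to b0
  b7←b5: walk b5 to b0
  b8←b0: walk · to b0
  b8←b7: walk b7 to b0
  b9←b2: walk b2 to b0
  b9←b6: walk b6→b4→b1 to b0
  DF(b0)=∅
  DF(b1)={b5,b7,b9}
  DF(b2)={b5,b7,b9}
  DF(b3)={b5,b7}
  DF(b4)={b5,b7,b9}
  DF(b5)={b7}
  DF(b6)={b9}
  DF(b7)={b8}
  DF(b8)=∅
  DF(b9)=∅

φ for f: defs {b2,b4,b5,b8}
  DF⁺ = {b5,b7,b8,b9}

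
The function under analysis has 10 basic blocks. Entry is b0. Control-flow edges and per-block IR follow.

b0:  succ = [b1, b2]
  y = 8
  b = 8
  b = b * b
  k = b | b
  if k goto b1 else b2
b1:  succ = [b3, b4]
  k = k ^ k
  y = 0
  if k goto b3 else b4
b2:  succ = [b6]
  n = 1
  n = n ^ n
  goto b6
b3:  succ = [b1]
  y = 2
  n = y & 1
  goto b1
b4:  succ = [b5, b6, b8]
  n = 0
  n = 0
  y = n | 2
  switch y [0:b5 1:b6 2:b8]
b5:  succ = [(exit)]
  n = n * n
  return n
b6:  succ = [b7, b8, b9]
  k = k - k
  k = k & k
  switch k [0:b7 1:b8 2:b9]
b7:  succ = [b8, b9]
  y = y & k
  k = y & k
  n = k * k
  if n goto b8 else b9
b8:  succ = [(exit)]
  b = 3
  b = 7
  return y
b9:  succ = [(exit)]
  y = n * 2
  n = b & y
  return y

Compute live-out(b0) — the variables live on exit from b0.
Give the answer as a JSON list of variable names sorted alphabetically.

def/use:
  b0: {b,k,y} / ∅
  b1: {k,y} / {k}
  b2: {n} / ∅
  b3: {n,y} / ∅
  b4: {n,y} / ∅
  b5: {n} / {n}
  b6: {k} / {k}
  b7: {k,n,y} / {k,y}
  b8: {b} / {y}
  b9: {n,y} / {b,n}

Backward fixpoint:
  live b0: ∅→{b,k,y}
  live b1: {b,k}→{b,k}
  live b2: {b,k,y}→{b,k,n,y}
  live b3: {b,k}→{b,k}
  live b4: {b,k}→{b,k,n,y}
  live b5: {n}→∅
  live b6: {b,k,n,y}→{b,k,n,y}
  live b7: {b,k,y}→{b,n,y}
  live b8: {y}→∅
  live b9: {b,n}→∅

live-out(b0) = ["b", "k", "y"]

Answer: ["b", "k", "y"]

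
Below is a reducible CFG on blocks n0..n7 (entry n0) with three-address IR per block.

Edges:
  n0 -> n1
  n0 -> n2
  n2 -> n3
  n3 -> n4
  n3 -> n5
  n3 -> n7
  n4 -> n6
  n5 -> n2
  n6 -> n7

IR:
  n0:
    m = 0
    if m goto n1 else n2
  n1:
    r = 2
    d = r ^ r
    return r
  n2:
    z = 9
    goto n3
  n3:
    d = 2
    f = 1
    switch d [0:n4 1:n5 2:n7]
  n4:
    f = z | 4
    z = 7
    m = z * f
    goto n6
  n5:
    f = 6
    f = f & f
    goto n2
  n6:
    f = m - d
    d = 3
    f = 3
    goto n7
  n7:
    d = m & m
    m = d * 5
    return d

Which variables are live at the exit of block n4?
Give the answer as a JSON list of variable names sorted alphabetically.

Answer: ["d", "m"]

Derivation:
Per-block:
  n0: def={m} ue=∅
  n1: def={d,r} ue=∅
  n2: def={z} ue=∅
  n3: def={d,f} ue=∅
  n4: def={f,m,z} ue={z}
  n5: def={f} ue=∅
  n6: def={d,f} ue={d,m}
  n7: def={d,m} ue={m}

Backward fixpoint:
  n0 li=∅ lo={m}
  n1 li=∅ lo=∅
  n2 li={m} lo={m,z}
  n3 li={m,z} lo={d,m,z}
  n4 li={d,z} lo={d,m}
  n5 li={m} lo={m}
  n6 li={d,m} lo={m}
  n7 li={m} lo=∅

live-out(n4) = ["d", "m"]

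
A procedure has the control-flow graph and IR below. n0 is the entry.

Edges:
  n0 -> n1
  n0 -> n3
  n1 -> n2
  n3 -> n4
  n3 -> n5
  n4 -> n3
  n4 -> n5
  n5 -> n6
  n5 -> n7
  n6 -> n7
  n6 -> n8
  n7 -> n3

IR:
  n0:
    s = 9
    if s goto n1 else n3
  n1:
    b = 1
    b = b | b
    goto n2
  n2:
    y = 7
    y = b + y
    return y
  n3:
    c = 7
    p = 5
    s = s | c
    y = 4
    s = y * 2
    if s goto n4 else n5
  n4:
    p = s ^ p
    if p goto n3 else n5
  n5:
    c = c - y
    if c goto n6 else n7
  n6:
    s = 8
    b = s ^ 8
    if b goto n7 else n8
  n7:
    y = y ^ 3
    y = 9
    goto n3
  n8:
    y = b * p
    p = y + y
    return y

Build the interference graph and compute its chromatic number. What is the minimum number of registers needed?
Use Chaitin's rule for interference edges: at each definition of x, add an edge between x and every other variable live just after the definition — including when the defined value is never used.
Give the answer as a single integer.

Answer: 4

Analysis:
def/use:
  n0 def {s} use ∅
  n1 def {b} use ∅
  n2 def {y} use {b}
  n3 def {c,p,s,y} use {s}
  n4 def {p} use {p,s}
  n5 def {c} use {c,y}
  n6 def {b,s} use ∅
  n7 def {y} use {y}
  n8 def {p,y} use {b,p}

Liveness:
  n0: in=∅ out={s}
  n1: in=∅ out={b}
  n2: in={b} out=∅
  n3: in={s} out={c,p,s,y}
  n4: in={c,p,s,y} out={c,p,s,y}
  n5: in={c,p,s,y} out={p,s,y}
  n6: in={p,y} out={b,p,s,y}
  n7: in={s,y} out={s}
  n8: in={b,p} out=∅

Interference:
  b↔{p,s,y}
  c↔{p,s,y}
  p↔{b,c,s,y}
  s↔{b,c,p,y}
  y↔{b,c,p,s}

Colouring:
  lower bound: {b,p,s,y} mutually conflict ⇒ χ ≥ 4
  4-colouring: r0={p}  r1={s}  r2={y}  r3={b,c}
  χ = 4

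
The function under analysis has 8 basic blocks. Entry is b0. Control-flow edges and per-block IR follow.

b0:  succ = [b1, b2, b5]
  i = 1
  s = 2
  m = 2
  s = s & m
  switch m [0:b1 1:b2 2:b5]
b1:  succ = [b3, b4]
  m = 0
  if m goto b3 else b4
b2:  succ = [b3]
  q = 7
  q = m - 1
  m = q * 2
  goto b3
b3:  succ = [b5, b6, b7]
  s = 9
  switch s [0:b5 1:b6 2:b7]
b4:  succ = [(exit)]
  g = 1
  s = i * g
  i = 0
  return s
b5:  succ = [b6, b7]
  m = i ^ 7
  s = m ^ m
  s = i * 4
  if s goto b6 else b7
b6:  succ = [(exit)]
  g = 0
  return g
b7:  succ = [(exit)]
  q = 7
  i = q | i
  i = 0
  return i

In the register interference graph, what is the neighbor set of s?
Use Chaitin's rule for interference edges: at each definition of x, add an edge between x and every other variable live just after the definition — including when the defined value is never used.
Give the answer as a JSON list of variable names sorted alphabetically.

Block summaries:
  b0: {i,m,s} / ∅
  b1: {m} / ∅
  b2: {m,q} / {m}
  b3: {s} / ∅
  b4: {g,i,s} / {i}
  b5: {m,s} / {i}
  b6: {g} / ∅
  b7: {i,q} / {i}

Live sets:
  b0: in=∅ out={i,m}
  b1: in={i} out={i}
  b2: in={i,m} out={i}
  b3: in={i} out={i}
  b4: in={i} out=∅
  b5: in={i} out={i}
  b6: in=∅ out=∅
  b7: in={i} out=∅

Interfere edges:
  g↔{i}
  i↔{g,m,q,s}
  m↔{i,q,s}
  q↔{i,m}
  s↔{i,m}

N(s) = ["i", "m"]

Answer: ["i", "m"]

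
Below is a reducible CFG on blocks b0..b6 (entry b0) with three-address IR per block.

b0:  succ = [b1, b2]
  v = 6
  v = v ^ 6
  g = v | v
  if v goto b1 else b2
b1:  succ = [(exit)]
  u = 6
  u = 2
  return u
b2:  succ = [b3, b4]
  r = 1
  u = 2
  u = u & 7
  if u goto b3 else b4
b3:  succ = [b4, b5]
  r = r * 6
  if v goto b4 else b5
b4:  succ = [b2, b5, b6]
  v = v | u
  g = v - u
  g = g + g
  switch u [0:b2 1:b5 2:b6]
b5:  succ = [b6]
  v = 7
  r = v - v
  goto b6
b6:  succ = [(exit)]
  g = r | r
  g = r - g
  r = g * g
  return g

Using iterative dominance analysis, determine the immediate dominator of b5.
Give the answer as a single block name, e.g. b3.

Answer: b2

Working:
idom tree: b1←b0 b2←b0 b3←b2 b4←b2 b5←b2 b6←b2
Join-block Dom:
  b2: preds {b0,b4}: {b0} ∩ {b0,b2,b4} = {b0}; idom=b0
  b4: preds {b2,b3}: {b0,b2} ∩ {b0,b2,b3} = {b0,b2}; idom=b2
  b5: preds {b3,b4}: {b0,b2,b3} ∩ {b0,b2,b4} = {b0,b2}; idom=b2
  b6: preds {b4,b5}: {b0,b2,b4} ∩ {b0,b2,b5} = {b0,b2}; idom=b2

idom(b5) = b2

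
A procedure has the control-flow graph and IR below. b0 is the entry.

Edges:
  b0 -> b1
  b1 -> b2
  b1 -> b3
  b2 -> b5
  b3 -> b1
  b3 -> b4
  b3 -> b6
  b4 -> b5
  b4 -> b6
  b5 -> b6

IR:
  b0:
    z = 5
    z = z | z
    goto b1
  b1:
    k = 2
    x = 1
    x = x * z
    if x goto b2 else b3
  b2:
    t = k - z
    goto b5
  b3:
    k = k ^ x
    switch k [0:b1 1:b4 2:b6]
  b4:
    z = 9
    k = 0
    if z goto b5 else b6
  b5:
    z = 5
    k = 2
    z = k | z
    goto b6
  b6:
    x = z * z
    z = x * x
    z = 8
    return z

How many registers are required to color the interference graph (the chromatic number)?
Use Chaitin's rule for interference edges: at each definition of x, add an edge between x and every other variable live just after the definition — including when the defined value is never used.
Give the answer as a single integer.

Block summaries:
  b0: {z} / ∅
  b1: {k,x} / {z}
  b2: {t} / {k,z}
  b3: {k} / {k,x}
  b4: {k,z} / ∅
  b5: {k,z} / ∅
  b6: {x,z} / {z}

Liveness:
  b0: in=∅ out={z}
  b1: in={z} out={k,x,z}
  b2: in={k,z} out=∅
  b3: in={k,x,z} out={z}
  b4: in=∅ out={z}
  b5: in=∅ out={z}
  b6: in={z} out=∅

Conflict graph:
  k — {x,z}
  t — ∅
  x — {k,z}
  z — {k,x}

Registers:
  lower bound: {k,x,z} mutually conflict ⇒ χ ≥ 3
  3-colouring: R0={k,t}  R1={x}  R2={z}
  χ = 3

Answer: 3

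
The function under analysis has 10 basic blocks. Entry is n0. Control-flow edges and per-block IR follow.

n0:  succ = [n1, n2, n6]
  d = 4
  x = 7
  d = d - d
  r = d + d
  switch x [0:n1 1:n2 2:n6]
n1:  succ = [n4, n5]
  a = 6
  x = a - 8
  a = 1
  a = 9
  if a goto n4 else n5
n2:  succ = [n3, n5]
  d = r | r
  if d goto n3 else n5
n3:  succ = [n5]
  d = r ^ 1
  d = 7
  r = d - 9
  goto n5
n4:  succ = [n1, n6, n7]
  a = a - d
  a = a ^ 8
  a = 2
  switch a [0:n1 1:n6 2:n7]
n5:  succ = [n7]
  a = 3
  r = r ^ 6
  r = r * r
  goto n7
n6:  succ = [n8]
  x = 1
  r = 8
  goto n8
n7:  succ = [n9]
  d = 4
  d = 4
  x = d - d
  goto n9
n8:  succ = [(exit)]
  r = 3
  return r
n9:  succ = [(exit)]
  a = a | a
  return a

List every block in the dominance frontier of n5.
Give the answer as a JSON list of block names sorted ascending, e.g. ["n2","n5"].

idom tree: n1←n0 n2←n0 n3←n2 n4←n1 n5←n0 n6←n0 n7←n0 n8←n6 n9←n7
Dom at joins:
  n1: preds {n0,n4}: {n0} ∩ {n0,n1,n4} = {n0}; idom=n0
  n5: preds {n1,n2,n3}: {n0,n1} ∩ {n0,n2} ∩ {n0,n2,n3} = {n0}; idom=n0
  n6: preds {n0,n4}: {n0} ∩ {n0,n1,n4} = {n0}; idom=n0
  n7: preds {n4,n5}: {n0,n1,n4} ∩ {n0,n5} = {n0}; idom=n0

DF derivation:
  join n1 pred n0: · stop@n0
  join n1 pred n4: n4→n1 stop@n0
  join n5 pred n1: n1 stop@n0
  join n5 pred n2: n2 stop@n0
  join n5 pred n3: n3→n2 stop@n0
  join n6 pred n0: · stop@n0
  join n6 pred n4: n4→n1 stop@n0
  join n7 pred n4: n4→n1 stop@n0
  join n7 pred n5: n5 stop@n0
  n0: DF=∅
  n1: DF={n1,n5,n6,n7}
  n2: DF={n5}
  n3: DF={n5}
  n4: DF={n1,n6,n7}
  n5: DF={n7}
  n6: DF=∅
  n7: DF=∅
  n8: DF=∅
  n9: DF=∅

DF(n5) = ["n7"]

Answer: ["n7"]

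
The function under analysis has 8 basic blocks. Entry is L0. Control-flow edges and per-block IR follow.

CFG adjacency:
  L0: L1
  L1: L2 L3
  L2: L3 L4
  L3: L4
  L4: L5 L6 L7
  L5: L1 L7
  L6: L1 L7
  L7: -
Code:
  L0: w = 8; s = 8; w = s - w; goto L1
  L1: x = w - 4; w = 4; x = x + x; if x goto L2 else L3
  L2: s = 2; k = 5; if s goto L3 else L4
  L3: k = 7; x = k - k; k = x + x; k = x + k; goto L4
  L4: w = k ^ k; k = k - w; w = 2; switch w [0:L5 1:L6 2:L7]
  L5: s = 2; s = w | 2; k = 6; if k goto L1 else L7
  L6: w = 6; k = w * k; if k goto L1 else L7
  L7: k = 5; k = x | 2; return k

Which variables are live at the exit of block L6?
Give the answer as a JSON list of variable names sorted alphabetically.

Per-block:
  L0: def={s,w} ue=∅
  L1: def={w,x} ue={w}
  L2: def={k,s} ue=∅
  L3: def={k,x} ue=∅
  L4: def={k,w} ue={k}
  L5: def={k,s} ue={w}
  L6: def={k,w} ue={k}
  L7: def={k} ue={x}

Backward fixpoint:
  live L0: ∅→{w}
  live L1: {w}→{x}
  live L2: {x}→{k,x}
  live L3: ∅→{k,x}
  live L4: {k,x}→{k,w,x}
  live L5: {w,x}→{w,x}
  live L6: {k,x}→{w,x}
  live L7: {x}→∅

live-out(L6) = ["w", "x"]

Answer: ["w", "x"]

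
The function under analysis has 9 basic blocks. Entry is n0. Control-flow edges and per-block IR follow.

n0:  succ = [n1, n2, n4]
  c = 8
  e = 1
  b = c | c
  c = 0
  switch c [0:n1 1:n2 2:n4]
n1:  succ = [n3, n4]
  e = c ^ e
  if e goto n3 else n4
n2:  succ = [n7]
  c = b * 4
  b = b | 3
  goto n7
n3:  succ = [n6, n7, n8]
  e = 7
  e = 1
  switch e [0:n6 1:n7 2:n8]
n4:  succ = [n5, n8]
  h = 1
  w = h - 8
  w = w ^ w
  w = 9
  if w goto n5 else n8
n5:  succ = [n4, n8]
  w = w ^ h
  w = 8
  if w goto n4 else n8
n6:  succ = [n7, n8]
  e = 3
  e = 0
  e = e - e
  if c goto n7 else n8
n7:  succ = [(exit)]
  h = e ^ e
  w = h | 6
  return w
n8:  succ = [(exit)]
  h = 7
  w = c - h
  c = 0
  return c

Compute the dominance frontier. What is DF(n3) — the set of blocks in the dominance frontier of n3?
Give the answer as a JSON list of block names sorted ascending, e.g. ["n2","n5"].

idom tree: n1←n0 n2←n0 n3←n1 n4←n0 n5←n4 n6←n3 n7←n0 n8←n0
Dom at joins:
  n4: preds {n0,n1,n5}: {n0} ∩ {n0,n1} ∩ {n0,n4,n5} = {n0}; idom=n0
  n7: preds {n2,n3,n6}: {n0,n2} ∩ {n0,n1,n3} ∩ {n0,n1,n3,n6} = {n0}; idom=n0
  n8: preds {n3,n4,n5,n6}: {n0,n1,n3} ∩ {n0,n4} ∩ {n0,n4,n5} ∩ {n0,n1,n3,n6} = {n0}; idom=n0

Frontier:
  n4←n0: walk · to n0
  n4←n1: walk n1 to n0
  n4←n5: walk n5→n4 to n0
  n7←n2: walk n2 to n0
  n7←n3: walk n3→n1 to n0
  n7←n6: walk n6→n3→n1 to n0
  n8←n3: walk n3→n1 to n0
  n8←n4: walk n4 to n0
  n8←n5: walk n5→n4 to n0
  n8←n6: walk n6→n3→n1 to n0
  n0 → ∅
  n1 → {n4,n7,n8}
  n2 → {n7}
  n3 → {n7,n8}
  n4 → {n4,n8}
  n5 → {n4,n8}
  n6 → {n7,n8}
  n7 → ∅
  n8 → ∅

DF(n3) = ["n7", "n8"]

Answer: ["n7", "n8"]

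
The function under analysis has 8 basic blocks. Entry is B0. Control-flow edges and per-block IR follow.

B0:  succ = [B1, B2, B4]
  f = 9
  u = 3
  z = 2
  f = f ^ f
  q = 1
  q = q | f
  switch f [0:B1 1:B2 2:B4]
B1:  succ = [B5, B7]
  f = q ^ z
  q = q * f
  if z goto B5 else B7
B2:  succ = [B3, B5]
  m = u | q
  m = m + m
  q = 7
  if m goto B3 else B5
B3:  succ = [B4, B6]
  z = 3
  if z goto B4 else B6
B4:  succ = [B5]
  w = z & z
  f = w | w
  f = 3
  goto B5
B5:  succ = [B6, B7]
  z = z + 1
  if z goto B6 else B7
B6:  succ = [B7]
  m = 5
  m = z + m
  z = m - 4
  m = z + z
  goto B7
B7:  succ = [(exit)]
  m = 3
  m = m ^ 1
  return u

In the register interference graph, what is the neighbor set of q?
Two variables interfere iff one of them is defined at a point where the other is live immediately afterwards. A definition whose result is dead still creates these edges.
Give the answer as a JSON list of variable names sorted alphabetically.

Per-block:
  B0: {f,q,u,z} / ∅
  B1: {f,q} / {q,z}
  B2: {m,q} / {q,u}
  B3: {z} / ∅
  B4: {f,w} / {z}
  B5: {z} / {z}
  B6: {m,z} / {z}
  B7: {m} / {u}

Backward fixpoint:
  live B0: ∅→{q,u,z}
  live B1: {q,u,z}→{u,z}
  live B2: {q,u,z}→{u,z}
  live B3: {u}→{u,z}
  live B4: {u,z}→{u,z}
  live B5: {u,z}→{u,z}
  live B6: {u,z}→{u}
  live B7: {u}→∅

Interfere edges:
  f↔{q,u,z}
  m↔{q,u,z}
  q↔{f,m,u,z}
  u↔{f,m,q,w,z}
  w↔{u,z}
  z↔{f,m,q,u,w}

N(q) = ["f", "m", "u", "z"]

Answer: ["f", "m", "u", "z"]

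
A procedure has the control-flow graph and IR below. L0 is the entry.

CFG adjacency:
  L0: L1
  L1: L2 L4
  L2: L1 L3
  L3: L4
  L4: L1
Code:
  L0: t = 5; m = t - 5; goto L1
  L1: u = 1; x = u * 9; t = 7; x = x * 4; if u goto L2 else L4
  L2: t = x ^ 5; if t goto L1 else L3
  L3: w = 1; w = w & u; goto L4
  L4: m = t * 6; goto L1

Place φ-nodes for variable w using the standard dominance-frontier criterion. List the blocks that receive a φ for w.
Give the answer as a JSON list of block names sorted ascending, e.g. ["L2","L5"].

Answer: ["L1", "L4"]

Derivation:
idom tree: L1←L0 L2←L1 L3←L2 L4←L1
Dom∩ at merges:
  L1: preds {L0,L2,L4}: {L0} ∩ {L0,L1,L2} ∩ {L0,L1,L4} = {L0}; idom=L0
  L4: preds {L1,L3}: {L0,L1} ∩ {L0,L1,L2,L3} = {L0,L1}; idom=L1

DF derivation:
  L1←L0: walk · to L0
  L1←L2: walk L2→L1 to L0
  L1←L4: walk L4→L1 to L0
  L4←L1: walk · to L1
  L4←L3: walk L3→L2 to L1
  DF(L0)=∅
  DF(L1)={L1}
  DF(L2)={L1,L4}
  DF(L3)={L4}
  DF(L4)={L1}

φ for w: defs {L3}
  DF⁺ = {L1,L4}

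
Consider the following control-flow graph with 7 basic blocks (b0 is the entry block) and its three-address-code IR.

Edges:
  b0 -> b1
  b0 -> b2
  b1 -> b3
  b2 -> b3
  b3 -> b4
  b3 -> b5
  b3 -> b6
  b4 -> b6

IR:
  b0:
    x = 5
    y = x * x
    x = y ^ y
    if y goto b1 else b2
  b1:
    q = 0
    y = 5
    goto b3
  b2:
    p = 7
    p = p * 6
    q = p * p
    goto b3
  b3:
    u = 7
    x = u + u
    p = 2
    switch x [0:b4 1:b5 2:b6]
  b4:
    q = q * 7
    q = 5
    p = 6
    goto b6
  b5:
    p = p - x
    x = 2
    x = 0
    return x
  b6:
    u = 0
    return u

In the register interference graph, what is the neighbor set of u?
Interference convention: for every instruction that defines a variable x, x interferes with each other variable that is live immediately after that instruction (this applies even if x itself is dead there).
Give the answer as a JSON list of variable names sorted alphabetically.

Answer: ["q"]

Analysis:
def/use:
  b0: {x,y} / ∅
  b1: {q,y} / ∅
  b2: {p,q} / ∅
  b3: {p,u,x} / ∅
  b4: {p,q} / {q}
  b5: {p,x} / {p,x}
  b6: {u} / ∅

Liveness:
  b0: in=∅ out=∅
  b1: in=∅ out={q}
  b2: in=∅ out={q}
  b3: in={q} out={p,q,x}
  b4: in={q} out=∅
  b5: in={p,x} out=∅
  b6: in=∅ out=∅

Interference:
  p↔{q,x}
  q↔{p,u,x,y}
  u↔{q}
  x↔{p,q,y}
  y↔{q,x}

N(u) = ["q"]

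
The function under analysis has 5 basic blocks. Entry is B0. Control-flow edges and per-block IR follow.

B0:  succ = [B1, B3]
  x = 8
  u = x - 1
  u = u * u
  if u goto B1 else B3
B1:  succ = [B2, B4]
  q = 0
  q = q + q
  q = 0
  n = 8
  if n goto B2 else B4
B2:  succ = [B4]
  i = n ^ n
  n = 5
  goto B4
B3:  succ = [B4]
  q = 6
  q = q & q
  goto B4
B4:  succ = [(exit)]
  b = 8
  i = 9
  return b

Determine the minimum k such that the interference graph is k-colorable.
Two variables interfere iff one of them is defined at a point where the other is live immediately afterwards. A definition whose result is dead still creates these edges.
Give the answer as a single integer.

Block summaries:
  B0 def {u,x} use ∅
  B1 def {n,q} use ∅
  B2 def {i,n} use {n}
  B3 def {q} use ∅
  B4 def {b,i} use ∅

Live sets:
  B0 li=∅ lo=∅
  B1 li=∅ lo={n}
  B2 li={n} lo=∅
  B3 li=∅ lo=∅
  B4 li=∅ lo=∅

Interference:
  b — {i}
  i — {b}
  n — ∅
  q — ∅
  u — ∅
  x — ∅

Colouring:
  {b,i} pairwise interfere (2-clique) ⇒ χ ≥ 2
  2-colouring: c0={b,n,q,u,x}  c1={i}
  χ = 2

Answer: 2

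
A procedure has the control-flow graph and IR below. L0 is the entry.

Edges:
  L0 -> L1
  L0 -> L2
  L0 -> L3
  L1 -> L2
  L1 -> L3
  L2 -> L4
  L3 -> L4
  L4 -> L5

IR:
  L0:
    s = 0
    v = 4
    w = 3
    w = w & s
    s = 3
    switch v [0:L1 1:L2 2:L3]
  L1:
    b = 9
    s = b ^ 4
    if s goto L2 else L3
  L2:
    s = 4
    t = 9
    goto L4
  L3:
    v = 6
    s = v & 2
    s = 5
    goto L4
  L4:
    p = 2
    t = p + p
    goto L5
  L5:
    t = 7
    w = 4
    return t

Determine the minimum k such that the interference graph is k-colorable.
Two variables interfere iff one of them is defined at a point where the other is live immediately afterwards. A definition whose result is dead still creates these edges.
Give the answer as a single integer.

Answer: 3

Derivation:
def/use:
  L0: {s,v,w} / ∅
  L1: {b,s} / ∅
  L2: {s,t} / ∅
  L3: {s,v} / ∅
  L4: {p,t} / ∅
  L5: {t,w} / ∅

Backward fixpoint:
  L0: in=∅ out=∅
  L1: in=∅ out=∅
  L2: in=∅ out=∅
  L3: in=∅ out=∅
  L4: in=∅ out=∅
  L5: in=∅ out=∅

Interfere edges:
  b: ∅
  p: ∅
  s: {v,w}
  t: {w}
  v: {s,w}
  w: {s,t,v}

Colouring:
  lower bound: {s,v,w} mutually conflict ⇒ χ ≥ 3
  assign b→R0 p→R0 s→R1 t→R1 v→R2 w→R0 — no edge inside a register ⇒ χ ≤ 3
  χ = 3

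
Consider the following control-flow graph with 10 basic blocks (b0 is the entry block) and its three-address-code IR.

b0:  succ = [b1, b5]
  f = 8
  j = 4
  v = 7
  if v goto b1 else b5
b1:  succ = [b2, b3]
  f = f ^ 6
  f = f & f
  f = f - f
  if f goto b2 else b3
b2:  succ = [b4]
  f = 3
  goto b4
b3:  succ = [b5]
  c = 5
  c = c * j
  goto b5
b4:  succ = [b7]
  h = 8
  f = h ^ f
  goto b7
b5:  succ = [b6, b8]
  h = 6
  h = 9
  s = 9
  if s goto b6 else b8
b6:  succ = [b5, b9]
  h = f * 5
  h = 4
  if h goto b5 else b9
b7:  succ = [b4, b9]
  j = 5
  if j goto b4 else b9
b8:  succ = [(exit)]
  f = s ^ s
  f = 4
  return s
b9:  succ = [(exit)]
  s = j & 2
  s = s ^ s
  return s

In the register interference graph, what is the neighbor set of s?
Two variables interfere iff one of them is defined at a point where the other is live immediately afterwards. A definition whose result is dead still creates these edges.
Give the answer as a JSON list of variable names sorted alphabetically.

Answer: ["f", "j"]

Analysis:
Per-block:
  b0: {f,j,v} / ∅
  b1: {f} / {f}
  b2: {f} / ∅
  b3: {c} / {j}
  b4: {f,h} / {f}
  b5: {h,s} / ∅
  b6: {h} / {f}
  b7: {j} / ∅
  b8: {f} / {s}
  b9: {s} / {j}

Backward fixpoint:
  b0: in=∅ out={f,j}
  b1: in={f,j} out={f,j}
  b2: in=∅ out={f}
  b3: in={f,j} out={f,j}
  b4: in={f} out={f}
  b5: in={f,j} out={f,j,s}
  b6: in={f,j} out={f,j}
  b7: in={f} out={f,j}
  b8: in={s} out=∅
  b9: in={j} out=∅

Conflict graph:
  c — {f,j}
  f — {c,h,j,s,v}
  h — {f,j}
  j — {c,f,h,s,v}
  s — {f,j}
  v — {f,j}

N(s) = ["f", "j"]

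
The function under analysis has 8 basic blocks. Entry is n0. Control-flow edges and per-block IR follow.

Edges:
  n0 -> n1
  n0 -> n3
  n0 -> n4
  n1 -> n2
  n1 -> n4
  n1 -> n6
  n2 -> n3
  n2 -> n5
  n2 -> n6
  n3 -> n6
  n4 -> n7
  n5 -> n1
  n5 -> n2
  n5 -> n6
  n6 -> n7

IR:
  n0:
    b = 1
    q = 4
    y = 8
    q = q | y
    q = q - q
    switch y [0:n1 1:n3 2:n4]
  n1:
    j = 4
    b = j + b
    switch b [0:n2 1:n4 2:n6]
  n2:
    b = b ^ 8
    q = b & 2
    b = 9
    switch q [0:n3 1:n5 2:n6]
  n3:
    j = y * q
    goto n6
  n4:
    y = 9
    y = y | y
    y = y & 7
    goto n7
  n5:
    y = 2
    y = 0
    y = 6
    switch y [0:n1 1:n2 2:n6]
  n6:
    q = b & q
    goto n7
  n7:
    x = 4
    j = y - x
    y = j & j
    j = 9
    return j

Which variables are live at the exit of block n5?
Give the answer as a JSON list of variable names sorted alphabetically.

Per-block:
  n0 def {b,q,y} use ∅
  n1 def {b,j} use {b}
  n2 def {b,q} use {b}
  n3 def {j} use {q,y}
  n4 def {y} use ∅
  n5 def {y} use ∅
  n6 def {q} use {b,q}
  n7 def {j,x,y} use {y}

Live sets:
  live n0: ∅→{b,q,y}
  live n1: {b,q,y}→{b,q,y}
  live n2: {b,y}→{b,q,y}
  live n3: {b,q,y}→{b,q,y}
  live n4: ∅→{y}
  live n5: {b,q}→{b,q,y}
  live n6: {b,q,y}→{y}
  live n7: {y}→∅

live-out(n5) = ["b", "q", "y"]

Answer: ["b", "q", "y"]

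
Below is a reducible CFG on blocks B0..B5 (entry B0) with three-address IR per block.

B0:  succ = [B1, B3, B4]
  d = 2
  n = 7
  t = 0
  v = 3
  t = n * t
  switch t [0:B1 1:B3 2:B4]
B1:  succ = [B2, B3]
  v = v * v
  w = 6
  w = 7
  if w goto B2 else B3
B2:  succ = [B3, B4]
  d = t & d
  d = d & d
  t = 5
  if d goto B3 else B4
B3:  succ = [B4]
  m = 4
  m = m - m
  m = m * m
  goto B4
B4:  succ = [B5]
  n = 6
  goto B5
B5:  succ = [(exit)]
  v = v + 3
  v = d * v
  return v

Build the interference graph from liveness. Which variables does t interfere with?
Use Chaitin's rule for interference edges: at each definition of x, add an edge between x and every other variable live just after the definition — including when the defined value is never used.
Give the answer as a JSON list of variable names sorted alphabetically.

Answer: ["d", "n", "v", "w"]

Derivation:
def/use:
  B0 def {d,n,t,v} use ∅
  B1 def {v,w} use {v}
  B2 def {d,t} use {d,t}
  B3 def {m} use ∅
  B4 def {n} use ∅
  B5 def {v} use {d,v}

Backward fixpoint:
  B0 li=∅ lo={d,t,v}
  B1 li={d,t,v} lo={d,t,v}
  B2 li={d,t,v} lo={d,v}
  B3 li={d,v} lo={d,v}
  B4 li={d,v} lo={d,v}
  B5 li={d,v} lo=∅

Interfere edges:
  d — {m,n,t,v,w}
  m — {d,v}
  n — {d,t,v}
  t — {d,n,v,w}
  v — {d,m,n,t,w}
  w — {d,t,v}

N(t) = ["d", "n", "v", "w"]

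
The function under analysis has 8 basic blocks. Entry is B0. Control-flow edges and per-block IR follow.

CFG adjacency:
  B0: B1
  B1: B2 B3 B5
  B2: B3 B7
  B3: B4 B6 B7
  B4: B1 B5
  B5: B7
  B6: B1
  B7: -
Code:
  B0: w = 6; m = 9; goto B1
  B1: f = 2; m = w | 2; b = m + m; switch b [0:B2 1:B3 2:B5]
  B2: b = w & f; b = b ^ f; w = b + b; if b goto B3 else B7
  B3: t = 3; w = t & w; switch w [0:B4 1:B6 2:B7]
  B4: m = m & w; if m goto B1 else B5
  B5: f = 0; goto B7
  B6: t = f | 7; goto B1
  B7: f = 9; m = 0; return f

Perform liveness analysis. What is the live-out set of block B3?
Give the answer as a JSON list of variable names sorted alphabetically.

Block summaries:
  B0: {m,w} / ∅
  B1: {b,f,m} / {w}
  B2: {b,w} / {f,w}
  B3: {t,w} / {w}
  B4: {m} / {m,w}
  B5: {f} / ∅
  B6: {t} / {f}
  B7: {f,m} / ∅

Backward fixpoint:
  live B0: ∅→{w}
  live B1: {w}→{f,m,w}
  live B2: {f,m,w}→{f,m,w}
  live B3: {f,m,w}→{f,m,w}
  live B4: {m,w}→{w}
  live B5: ∅→∅
  live B6: {f,w}→{w}
  live B7: ∅→∅

live-out(B3) = ["f", "m", "w"]

Answer: ["f", "m", "w"]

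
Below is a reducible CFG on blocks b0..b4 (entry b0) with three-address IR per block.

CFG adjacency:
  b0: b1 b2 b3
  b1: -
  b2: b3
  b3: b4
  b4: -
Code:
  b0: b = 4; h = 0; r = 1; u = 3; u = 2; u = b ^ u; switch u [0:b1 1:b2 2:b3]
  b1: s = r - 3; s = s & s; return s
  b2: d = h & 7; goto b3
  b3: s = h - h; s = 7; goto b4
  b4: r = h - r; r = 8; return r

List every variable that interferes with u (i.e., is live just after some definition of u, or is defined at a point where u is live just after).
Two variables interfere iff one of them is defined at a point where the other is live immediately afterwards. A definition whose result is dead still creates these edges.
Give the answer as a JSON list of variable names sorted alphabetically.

Answer: ["b", "h", "r"]

Analysis:
Block summaries:
  b0: {b,h,r,u} / ∅
  b1: {s} / {r}
  b2: {d} / {h}
  b3: {s} / {h}
  b4: {r} / {h,r}

Liveness:
  live b0: ∅→{h,r}
  live b1: {r}→∅
  live b2: {h,r}→{h,r}
  live b3: {h,r}→{h,r}
  live b4: {h,r}→∅

Interference:
  b: {h,r,u}
  d: {h,r}
  h: {b,d,r,s,u}
  r: {b,d,h,s,u}
  s: {h,r}
  u: {b,h,r}

N(u) = ["b", "h", "r"]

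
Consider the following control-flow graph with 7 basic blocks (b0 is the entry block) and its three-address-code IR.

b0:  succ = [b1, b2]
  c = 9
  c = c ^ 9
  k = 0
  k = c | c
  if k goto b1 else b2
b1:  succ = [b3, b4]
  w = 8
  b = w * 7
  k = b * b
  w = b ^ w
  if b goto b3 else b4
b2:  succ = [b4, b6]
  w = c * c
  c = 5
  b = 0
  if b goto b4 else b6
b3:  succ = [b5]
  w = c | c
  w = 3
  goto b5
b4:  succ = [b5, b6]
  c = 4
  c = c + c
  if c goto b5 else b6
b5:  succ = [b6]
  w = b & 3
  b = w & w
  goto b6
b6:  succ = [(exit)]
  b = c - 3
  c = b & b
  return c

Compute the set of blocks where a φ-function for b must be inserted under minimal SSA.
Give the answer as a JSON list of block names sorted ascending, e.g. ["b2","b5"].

Answer: ["b4", "b5", "b6"]

Working:
idom tree: b1←b0 b2←b0 b3←b1 b4←b0 b5←b0 b6←b0
Dom∩ at merges:
  b4: preds {b1,b2}: {b0,b1} ∩ {b0,b2} = {b0}; idom=b0
  b5: preds {b3,b4}: {b0,b1,b3} ∩ {b0,b4} = {b0}; idom=b0
  b6: preds {b2,b4,b5}: {b0,b2} ∩ {b0,b4} ∩ {b0,b5} = {b0}; idom=b0

Frontier:
  b4←b1: walk b1 to b0
  b4←b2: walk b2 to b0
  b5←b3: walk b3→b1 to b0
  b5←b4: walk b4 to b0
  b6←b2: walk b2 to b0
  b6←b4: walk b4 to b0
  b6←b5: walk b5 to b0
  b0 → ∅
  b1 → {b4,b5}
  b2 → {b4,b6}
  b3 → {b5}
  b4 → {b5,b6}
  b5 → {b6}
  b6 → ∅

φ for b: defs {b1,b2,b5,b6}
  DF⁺ = {b4,b5,b6}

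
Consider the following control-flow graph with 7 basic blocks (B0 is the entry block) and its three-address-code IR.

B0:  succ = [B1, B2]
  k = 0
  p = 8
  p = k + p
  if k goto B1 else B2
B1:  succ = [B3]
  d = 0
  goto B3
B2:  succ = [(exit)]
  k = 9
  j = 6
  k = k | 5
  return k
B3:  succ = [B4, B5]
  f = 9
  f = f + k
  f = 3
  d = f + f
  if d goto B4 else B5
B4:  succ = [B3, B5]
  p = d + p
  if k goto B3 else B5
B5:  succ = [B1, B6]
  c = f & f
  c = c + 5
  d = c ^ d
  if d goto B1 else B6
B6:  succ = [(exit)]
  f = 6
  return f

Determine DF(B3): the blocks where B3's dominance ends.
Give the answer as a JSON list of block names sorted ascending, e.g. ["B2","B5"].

Answer: ["B1", "B3"]

Analysis:
idom tree: B1←B0 B2←B0 B3←B1 B4←B3 B5←B3 B6←B5
Dom at joins:
  B1: preds {B0,B5}: {B0} ∩ {B0,B1,B3,B5} = {B0}; idom=B0
  B3: preds {B1,B4}: {B0,B1} ∩ {B0,B1,B3,B4} = {B0,B1}; idom=B1
  B5: preds {B3,B4}: {B0,B1,B3} ∩ {B0,B1,B3,B4} = {B0,B1,B3}; idom=B3

DF walk-up:
  join B1 pred B0: · stop@B0
  join B1 pred B5: B5→B3→B1 stop@B0
  join B3 pred B1: · stop@B1
  join B3 pred B4: B4→B3 stop@B1
  join B5 pred B3: · stop@B3
  join B5 pred B4: B4 stop@B3
  DF(B0)=∅
  DF(B1)={B1}
  DF(B2)=∅
  DF(B3)={B1,B3}
  DF(B4)={B3,B5}
  DF(B5)={B1}
  DF(B6)=∅

DF(B3) = ["B1", "B3"]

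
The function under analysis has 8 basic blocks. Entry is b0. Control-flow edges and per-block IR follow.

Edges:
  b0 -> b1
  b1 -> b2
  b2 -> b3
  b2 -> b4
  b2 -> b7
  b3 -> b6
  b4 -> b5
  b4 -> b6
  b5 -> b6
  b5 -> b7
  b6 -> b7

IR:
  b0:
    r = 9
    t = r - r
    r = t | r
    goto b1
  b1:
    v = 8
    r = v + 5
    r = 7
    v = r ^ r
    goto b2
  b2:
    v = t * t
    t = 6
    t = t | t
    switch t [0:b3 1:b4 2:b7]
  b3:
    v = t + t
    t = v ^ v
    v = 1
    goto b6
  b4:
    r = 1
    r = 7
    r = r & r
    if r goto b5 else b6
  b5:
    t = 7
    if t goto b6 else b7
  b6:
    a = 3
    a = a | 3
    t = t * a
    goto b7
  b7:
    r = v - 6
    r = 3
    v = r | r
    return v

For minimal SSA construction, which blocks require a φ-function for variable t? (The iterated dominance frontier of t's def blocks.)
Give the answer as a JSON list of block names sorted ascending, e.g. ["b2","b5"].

idom tree: b1←b0 b2←b1 b3←b2 b4←b2 b5←b4 b6←b2 b7←b2
Join-block Dom:
  b6: preds {b3,b4,b5}: {b0,b1,b2,b3} ∩ {b0,b1,b2,b4} ∩ {b0,b1,b2,b4,b5} = {b0,b1,b2}; idom=b2
  b7: preds {b2,b5,b6}: {b0,b1,b2} ∩ {b0,b1,b2,b4,b5} ∩ {b0,b1,b2,b6} = {b0,b1,b2}; idom=b2

DF derivation:
  join b6 pred b3: b3 stop@b2
  join b6 pred b4: b4 stop@b2
  join b6 pred b5: b5→b4 stop@b2
  join b7 pred b2: · stop@b2
  join b7 pred b5: b5→b4 stop@b2
  join b7 pred b6: b6 stop@b2
  b0: DF=∅
  b1: DF=∅
  b2: DF=∅
  b3: DF={b6}
  b4: DF={b6,b7}
  b5: DF={b6,b7}
  b6: DF={b7}
  b7: DF=∅

φ for t: defs {b0,b2,b3,b5,b6}
  DF⁺ = {b6,b7}

Answer: ["b6", "b7"]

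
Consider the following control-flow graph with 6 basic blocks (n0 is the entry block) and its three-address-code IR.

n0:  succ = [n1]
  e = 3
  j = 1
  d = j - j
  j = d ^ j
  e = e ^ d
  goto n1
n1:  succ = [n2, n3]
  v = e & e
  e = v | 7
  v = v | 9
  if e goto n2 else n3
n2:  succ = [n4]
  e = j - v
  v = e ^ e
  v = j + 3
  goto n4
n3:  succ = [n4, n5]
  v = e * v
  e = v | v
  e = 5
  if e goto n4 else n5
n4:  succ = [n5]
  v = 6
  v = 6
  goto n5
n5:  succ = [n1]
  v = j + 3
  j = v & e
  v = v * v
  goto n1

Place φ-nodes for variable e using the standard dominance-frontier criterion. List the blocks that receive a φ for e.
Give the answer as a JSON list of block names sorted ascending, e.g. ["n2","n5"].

Answer: ["n1", "n4", "n5"]

Analysis:
idom tree: n1←n0 n2←n1 n3←n1 n4←n1 n5←n1
Join-block Dom:
  n1: preds {n0,n5}: {n0} ∩ {n0,n1,n5} = {n0}; idom=n0
  n4: preds {n2,n3}: {n0,n1,n2} ∩ {n0,n1,n3} = {n0,n1}; idom=n1
  n5: preds {n3,n4}: {n0,n1,n3} ∩ {n0,n1,n4} = {n0,n1}; idom=n1

DF walk-up:
  join n1 pred n0: · stop@n0
  join n1 pred n5: n5→n1 stop@n0
  join n4 pred n2: n2 stop@n1
  join n4 pred n3: n3 stop@n1
  join n5 pred n3: n3 stop@n1
  join n5 pred n4: n4 stop@n1
  DF(n0)=∅
  DF(n1)={n1}
  DF(n2)={n4}
  DF(n3)={n4,n5}
  DF(n4)={n5}
  DF(n5)={n1}

φ for e: defs {n0,n1,n2,n3}
  DF⁺ = {n1,n4,n5}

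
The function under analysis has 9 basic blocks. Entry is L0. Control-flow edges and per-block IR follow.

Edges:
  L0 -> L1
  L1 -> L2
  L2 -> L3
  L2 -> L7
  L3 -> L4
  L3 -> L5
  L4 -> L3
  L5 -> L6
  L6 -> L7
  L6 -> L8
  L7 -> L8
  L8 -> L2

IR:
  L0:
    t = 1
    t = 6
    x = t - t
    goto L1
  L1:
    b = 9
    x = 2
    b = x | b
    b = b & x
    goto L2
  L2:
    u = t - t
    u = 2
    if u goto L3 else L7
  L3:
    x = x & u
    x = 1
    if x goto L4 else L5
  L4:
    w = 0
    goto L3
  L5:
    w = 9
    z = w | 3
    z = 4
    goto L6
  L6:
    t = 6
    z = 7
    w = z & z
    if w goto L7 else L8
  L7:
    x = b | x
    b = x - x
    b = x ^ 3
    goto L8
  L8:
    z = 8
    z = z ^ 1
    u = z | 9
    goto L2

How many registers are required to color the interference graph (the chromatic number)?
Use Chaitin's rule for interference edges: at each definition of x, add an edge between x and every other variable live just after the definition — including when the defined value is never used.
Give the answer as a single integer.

Answer: 5

Derivation:
Per-block:
  L0: {t,x} / ∅
  L1: {b,x} / ∅
  L2: {u} / {t}
  L3: {x} / {u,x}
  L4: {w} / ∅
  L5: {w,z} / ∅
  L6: {t,w,z} / ∅
  L7: {b,x} / {b,x}
  L8: {u,z} / ∅

Live sets:
  L0 li=∅ lo={t}
  L1 li={t} lo={b,t,x}
  L2 li={b,t,x} lo={b,t,u,x}
  L3 li={b,u,x} lo={b,u,x}
  L4 li={b,u,x} lo={b,u,x}
  L5 li={b,x} lo={b,x}
  L6 li={b,x} lo={b,t,x}
  L7 li={b,t,x} lo={b,t,x}
  L8 li={b,t,x} lo={b,t,x}

Interfere edges:
  b: {t,u,w,x,z}
  t: {b,u,w,x,z}
  u: {b,t,w,x}
  w: {b,t,u,x}
  x: {b,t,u,w,z}
  z: {b,t,x}

Colouring:
  clique {b,t,u,w,x} ⇒ need ≥ 5
  assign b→R0 t→R1 u→R3 w→R4 x→R2 z→R3 — no edge inside a register ⇒ χ ≤ 5
  χ = 5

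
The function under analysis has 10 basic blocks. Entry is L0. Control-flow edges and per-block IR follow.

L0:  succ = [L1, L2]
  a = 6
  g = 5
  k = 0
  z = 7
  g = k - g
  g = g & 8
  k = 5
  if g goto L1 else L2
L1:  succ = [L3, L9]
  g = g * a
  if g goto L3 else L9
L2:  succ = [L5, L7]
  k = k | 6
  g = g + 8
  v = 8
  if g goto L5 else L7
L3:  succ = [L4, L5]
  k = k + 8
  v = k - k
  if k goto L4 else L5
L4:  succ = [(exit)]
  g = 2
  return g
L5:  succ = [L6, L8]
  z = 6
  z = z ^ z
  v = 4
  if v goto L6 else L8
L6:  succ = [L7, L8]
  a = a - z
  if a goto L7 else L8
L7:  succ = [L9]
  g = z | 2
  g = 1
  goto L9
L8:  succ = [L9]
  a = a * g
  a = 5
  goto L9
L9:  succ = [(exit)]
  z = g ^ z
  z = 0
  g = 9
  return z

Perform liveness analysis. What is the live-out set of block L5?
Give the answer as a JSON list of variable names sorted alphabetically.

Answer: ["a", "g", "z"]

Working:
def/use:
  L0: {a,g,k,z} / ∅
  L1: {g} / {a,g}
  L2: {g,k,v} / {g,k}
  L3: {k,v} / {k}
  L4: {g} / ∅
  L5: {v,z} / ∅
  L6: {a} / {a,z}
  L7: {g} / {z}
  L8: {a} / {a,g}
  L9: {g,z} / {g,z}

Liveness:
  L0 li=∅ lo={a,g,k,z}
  L1 li={a,g,k,z} lo={a,g,k,z}
  L2 li={a,g,k,z} lo={a,g,z}
  L3 li={a,g,k} lo={a,g}
  L4 li=∅ lo=∅
  L5 li={a,g} lo={a,g,z}
  L6 li={a,g,z} lo={a,g,z}
  L7 li={z} lo={g,z}
  L8 li={a,g,z} lo={g,z}
  L9 li={g,z} lo=∅

live-out(L5) = ["a", "g", "z"]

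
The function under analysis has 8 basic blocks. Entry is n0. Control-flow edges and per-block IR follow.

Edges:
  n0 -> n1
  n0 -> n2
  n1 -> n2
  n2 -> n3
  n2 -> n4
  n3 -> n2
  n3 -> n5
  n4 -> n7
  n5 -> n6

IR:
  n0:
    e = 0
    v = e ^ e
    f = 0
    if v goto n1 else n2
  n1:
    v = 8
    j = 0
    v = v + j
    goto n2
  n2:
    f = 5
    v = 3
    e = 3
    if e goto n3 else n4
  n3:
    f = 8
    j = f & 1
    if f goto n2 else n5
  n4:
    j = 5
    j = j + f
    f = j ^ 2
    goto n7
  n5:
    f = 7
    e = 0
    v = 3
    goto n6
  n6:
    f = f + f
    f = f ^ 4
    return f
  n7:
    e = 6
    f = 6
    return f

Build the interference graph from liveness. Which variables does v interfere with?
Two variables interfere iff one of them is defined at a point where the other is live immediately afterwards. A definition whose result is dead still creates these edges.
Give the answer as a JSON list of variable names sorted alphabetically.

Answer: ["f", "j"]

Derivation:
Per-block:
  n0 def {e,f,v} use ∅
  n1 def {j,v} use ∅
  n2 def {e,f,v} use ∅
  n3 def {f,j} use ∅
  n4 def {f,j} use {f}
  n5 def {e,f,v} use ∅
  n6 def {f} use {f}
  n7 def {e,f} use ∅

Live sets:
  n0 li=∅ lo=∅
  n1 li=∅ lo=∅
  n2 li=∅ lo={f}
  n3 li=∅ lo=∅
  n4 li={f} lo=∅
  n5 li=∅ lo={f}
  n6 li={f} lo=∅
  n7 li=∅ lo=∅

Interfere edges:
  e: {f}
  f: {e,j,v}
  j: {f,v}
  v: {f,j}

N(v) = ["f", "j"]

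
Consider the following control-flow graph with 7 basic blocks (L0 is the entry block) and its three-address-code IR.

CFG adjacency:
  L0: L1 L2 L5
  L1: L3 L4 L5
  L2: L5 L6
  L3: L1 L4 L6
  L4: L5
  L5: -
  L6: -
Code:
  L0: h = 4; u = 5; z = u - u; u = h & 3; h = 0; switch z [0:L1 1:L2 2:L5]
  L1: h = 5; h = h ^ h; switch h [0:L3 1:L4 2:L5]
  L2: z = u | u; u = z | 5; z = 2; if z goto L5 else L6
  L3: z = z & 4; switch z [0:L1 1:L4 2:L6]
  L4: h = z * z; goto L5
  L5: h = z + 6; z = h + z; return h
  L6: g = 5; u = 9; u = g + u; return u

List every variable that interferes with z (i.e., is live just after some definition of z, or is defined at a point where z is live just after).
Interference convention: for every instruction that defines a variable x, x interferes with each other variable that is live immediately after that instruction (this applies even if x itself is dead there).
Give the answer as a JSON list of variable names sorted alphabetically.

Answer: ["h", "u"]

Analysis:
Block summaries:
  L0 def {h,u,z} use ∅
  L1 def {h} use ∅
  L2 def {u,z} use {u}
  L3 def {z} use {z}
  L4 def {h} use {z}
  L5 def {h,z} use {z}
  L6 def {g,u} use ∅

Backward fixpoint:
  L0: in=∅ out={u,z}
  L1: in={z} out={z}
  L2: in={u} out={z}
  L3: in={z} out={z}
  L4: in={z} out={z}
  L5: in={z} out=∅
  L6: in=∅ out=∅

Interfere edges:
  g: {u}
  h: {u,z}
  u: {g,h,z}
  z: {h,u}

N(z) = ["h", "u"]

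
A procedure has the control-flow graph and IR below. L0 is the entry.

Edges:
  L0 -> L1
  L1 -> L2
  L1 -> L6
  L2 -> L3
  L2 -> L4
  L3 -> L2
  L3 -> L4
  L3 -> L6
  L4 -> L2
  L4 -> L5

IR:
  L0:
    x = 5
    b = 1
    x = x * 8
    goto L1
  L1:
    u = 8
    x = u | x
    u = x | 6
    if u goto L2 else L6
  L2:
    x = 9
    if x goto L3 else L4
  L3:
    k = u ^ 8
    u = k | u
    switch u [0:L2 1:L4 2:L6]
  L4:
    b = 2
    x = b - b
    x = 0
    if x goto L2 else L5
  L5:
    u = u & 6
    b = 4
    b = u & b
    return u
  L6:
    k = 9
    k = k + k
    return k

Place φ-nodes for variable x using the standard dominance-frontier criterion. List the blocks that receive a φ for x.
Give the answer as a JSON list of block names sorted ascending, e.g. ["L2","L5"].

idom tree: L1←L0 L2←L1 L3←L2 L4←L2 L5←L4 L6←L1
Join-block Dom:
  L2: preds {L1,L3,L4}: {L0,L1} ∩ {L0,L1,L2,L3} ∩ {L0,L1,L2,L4} = {L0,L1}; idom=L1
  L4: preds {L2,L3}: {L0,L1,L2} ∩ {L0,L1,L2,L3} = {L0,L1,L2}; idom=L2
  L6: preds {L1,L3}: {L0,L1} ∩ {L0,L1,L2,L3} = {L0,L1}; idom=L1

Frontier:
  join L2 pred L1: · stop@L1
  join L2 pred L3: L3→L2 stop@L1
  join L2 pred L4: L4→L2 stop@L1
  join L4 pred L2: · stop@L2
  join L4 pred L3: L3 stop@L2
  join L6 pred L1: · stop@L1
  join L6 pred L3: L3→L2 stop@L1
  L0: DF=∅
  L1: DF=∅
  L2: DF={L2,L6}
  L3: DF={L2,L4,L6}
  L4: DF={L2}
  L5: DF=∅
  L6: DF=∅

φ for x: defs {L0,L1,L2,L4}
  DF⁺ = {L2,L6}

Answer: ["L2", "L6"]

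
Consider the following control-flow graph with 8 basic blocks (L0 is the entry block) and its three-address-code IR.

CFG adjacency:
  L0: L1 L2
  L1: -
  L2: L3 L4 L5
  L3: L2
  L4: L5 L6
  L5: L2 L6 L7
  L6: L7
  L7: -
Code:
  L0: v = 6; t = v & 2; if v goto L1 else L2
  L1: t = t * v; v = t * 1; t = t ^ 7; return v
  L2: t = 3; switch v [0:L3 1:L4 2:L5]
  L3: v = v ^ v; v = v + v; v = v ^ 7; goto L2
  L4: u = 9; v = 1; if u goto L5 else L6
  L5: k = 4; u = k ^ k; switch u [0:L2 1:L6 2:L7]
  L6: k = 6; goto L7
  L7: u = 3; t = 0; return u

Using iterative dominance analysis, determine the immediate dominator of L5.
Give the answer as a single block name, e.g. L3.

idom tree: L1←L0 L2←L0 L3←L2 L4←L2 L5←L2 L6←L2 L7←L2
Dom at joins:
  L2: preds {L0,L3,L5}: {L0} ∩ {L0,L2,L3} ∩ {L0,L2,L5} = {L0}; idom=L0
  L5: preds {L2,L4}: {L0,L2} ∩ {L0,L2,L4} = {L0,L2}; idom=L2
  L6: preds {L4,L5}: {L0,L2,L4} ∩ {L0,L2,L5} = {L0,L2}; idom=L2
  L7: preds {L5,L6}: {L0,L2,L5} ∩ {L0,L2,L6} = {L0,L2}; idom=L2

idom(L5) = L2

Answer: L2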